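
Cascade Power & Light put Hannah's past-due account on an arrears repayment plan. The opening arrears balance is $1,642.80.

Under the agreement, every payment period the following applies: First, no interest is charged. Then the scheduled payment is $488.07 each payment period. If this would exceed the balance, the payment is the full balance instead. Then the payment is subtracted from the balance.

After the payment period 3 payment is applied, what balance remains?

Payment period 1: $1,642.80 − $488.07 → $1,154.73
Payment period 2: $1,154.73 − $488.07 → $666.66
Payment period 3: $666.66 − $488.07 → $178.59

$178.59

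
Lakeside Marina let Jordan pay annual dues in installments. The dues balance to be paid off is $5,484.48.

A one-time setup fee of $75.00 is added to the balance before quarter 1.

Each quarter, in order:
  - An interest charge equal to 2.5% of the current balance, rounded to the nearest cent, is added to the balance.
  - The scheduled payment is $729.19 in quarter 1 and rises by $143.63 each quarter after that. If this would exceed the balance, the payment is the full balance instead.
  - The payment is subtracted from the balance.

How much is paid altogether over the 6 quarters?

$6,091.38

Quarter 1: opening $5,559.48; interest $138.99 → $5,698.47; payment $729.19; balance $4,969.28
Quarter 2: opening $4,969.28; interest $124.23 → $5,093.51; payment $872.82; balance $4,220.69
Quarter 3: opening $4,220.69; interest $105.52 → $4,326.21; payment $1,016.45; balance $3,309.76
Quarter 4: opening $3,309.76; interest $82.74 → $3,392.50; payment $1,160.08; balance $2,232.42
Quarter 5: opening $2,232.42; interest $55.81 → $2,288.23; payment $1,303.71; balance $984.52
Quarter 6: opening $984.52; interest $24.61 → $1,009.13; payment $1,009.13; balance $0.00
Total paid: $6,091.38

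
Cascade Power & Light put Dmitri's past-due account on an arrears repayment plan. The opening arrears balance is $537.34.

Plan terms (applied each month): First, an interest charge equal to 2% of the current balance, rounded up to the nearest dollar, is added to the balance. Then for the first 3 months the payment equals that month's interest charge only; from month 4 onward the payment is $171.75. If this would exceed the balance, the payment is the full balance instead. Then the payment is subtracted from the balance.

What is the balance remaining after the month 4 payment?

Month 1: $537.34 +$11.00 interest = $548.34; pay $11.00 → $537.34
Month 2: $537.34 +$11.00 interest = $548.34; pay $11.00 → $537.34
Month 3: $537.34 +$11.00 interest = $548.34; pay $11.00 → $537.34
Month 4: $537.34 +$11.00 interest = $548.34; pay $171.75 → $376.59

$376.59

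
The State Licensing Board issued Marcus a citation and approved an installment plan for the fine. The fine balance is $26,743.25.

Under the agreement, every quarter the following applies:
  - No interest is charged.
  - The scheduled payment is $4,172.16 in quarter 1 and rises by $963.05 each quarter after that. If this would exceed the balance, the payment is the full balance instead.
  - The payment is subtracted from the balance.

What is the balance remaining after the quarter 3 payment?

# | Opening | Payment | End bal
1 | $26,743.25 | $4,172.16 | $22,571.09
2 | $22,571.09 | $5,135.21 | $17,435.88
3 | $17,435.88 | $6,098.26 | $11,337.62

$11,337.62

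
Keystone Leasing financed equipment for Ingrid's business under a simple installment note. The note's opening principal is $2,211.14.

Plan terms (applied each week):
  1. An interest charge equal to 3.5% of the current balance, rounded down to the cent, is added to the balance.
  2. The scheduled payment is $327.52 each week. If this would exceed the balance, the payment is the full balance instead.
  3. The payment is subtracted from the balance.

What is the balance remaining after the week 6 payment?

# | Opening | Interest | Payment | End bal
1 | $2,211.14 | $77.38 | $327.52 | $1,961.00
2 | $1,961.00 | $68.63 | $327.52 | $1,702.11
3 | $1,702.11 | $59.57 | $327.52 | $1,434.16
4 | $1,434.16 | $50.19 | $327.52 | $1,156.83
5 | $1,156.83 | $40.48 | $327.52 | $869.79
6 | $869.79 | $30.44 | $327.52 | $572.71

$572.71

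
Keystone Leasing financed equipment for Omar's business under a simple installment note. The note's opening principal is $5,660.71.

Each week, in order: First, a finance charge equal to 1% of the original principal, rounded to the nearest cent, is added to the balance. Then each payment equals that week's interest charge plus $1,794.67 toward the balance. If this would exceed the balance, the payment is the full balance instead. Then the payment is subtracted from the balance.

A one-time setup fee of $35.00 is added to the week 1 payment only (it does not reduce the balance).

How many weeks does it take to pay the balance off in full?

4

# | Opening | Interest | Payment | Fee | End bal
1 | $5,660.71 | $56.61 | $1,851.28 | $35.00 | $3,866.04
2 | $3,866.04 | $56.61 | $1,851.28 | — | $2,071.37
3 | $2,071.37 | $56.61 | $1,851.28 | — | $276.70
4 | $276.70 | $56.61 | $333.31 | — | $0.00
Balance reaches $0.00 in week 4.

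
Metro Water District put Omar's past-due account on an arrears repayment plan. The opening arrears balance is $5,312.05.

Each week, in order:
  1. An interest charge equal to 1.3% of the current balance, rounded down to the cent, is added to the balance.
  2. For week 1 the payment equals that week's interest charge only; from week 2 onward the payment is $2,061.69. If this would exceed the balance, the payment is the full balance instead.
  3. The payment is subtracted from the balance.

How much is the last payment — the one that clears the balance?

Week 1: opening $5,312.05; interest $69.05 → $5,381.10; payment $69.05; balance $5,312.05
Week 2: opening $5,312.05; interest $69.05 → $5,381.10; payment $2,061.69; balance $3,319.41
Week 3: opening $3,319.41; interest $43.15 → $3,362.56; payment $2,061.69; balance $1,300.87
Week 4: opening $1,300.87; interest $16.91 → $1,317.78; payment $1,317.78; balance $0.00

$1,317.78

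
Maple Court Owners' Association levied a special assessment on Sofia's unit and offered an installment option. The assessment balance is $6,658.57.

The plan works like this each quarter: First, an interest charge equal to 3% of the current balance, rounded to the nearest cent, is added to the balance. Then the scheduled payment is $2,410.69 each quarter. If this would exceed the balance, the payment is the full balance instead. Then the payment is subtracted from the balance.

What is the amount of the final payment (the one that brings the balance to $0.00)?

$2,235.49

Quarter 1: $6,658.57 +$199.76 interest = $6,858.33; pay $2,410.69 → $4,447.64
Quarter 2: $4,447.64 +$133.43 interest = $4,581.07; pay $2,410.69 → $2,170.38
Quarter 3: $2,170.38 +$65.11 interest = $2,235.49; pay $2,235.49 → $0.00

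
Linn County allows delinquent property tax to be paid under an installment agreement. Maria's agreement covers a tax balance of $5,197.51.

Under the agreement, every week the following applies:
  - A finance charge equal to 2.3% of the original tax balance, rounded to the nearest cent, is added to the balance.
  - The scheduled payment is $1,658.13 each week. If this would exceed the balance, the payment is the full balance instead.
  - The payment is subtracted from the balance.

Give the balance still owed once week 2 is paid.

Week 1: opening $5,197.51; interest $119.54 → $5,317.05; payment $1,658.13; balance $3,658.92
Week 2: opening $3,658.92; interest $119.54 → $3,778.46; payment $1,658.13; balance $2,120.33

$2,120.33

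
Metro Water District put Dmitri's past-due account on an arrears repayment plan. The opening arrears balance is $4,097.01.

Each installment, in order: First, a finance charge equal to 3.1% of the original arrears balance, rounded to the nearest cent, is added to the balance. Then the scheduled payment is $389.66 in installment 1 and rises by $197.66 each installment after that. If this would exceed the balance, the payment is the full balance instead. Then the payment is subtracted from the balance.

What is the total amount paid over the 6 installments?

$4,859.07

# | Opening | Interest | Payment | End bal
1 | $4,097.01 | $127.01 | $389.66 | $3,834.36
2 | $3,834.36 | $127.01 | $587.32 | $3,374.05
3 | $3,374.05 | $127.01 | $784.98 | $2,716.08
4 | $2,716.08 | $127.01 | $982.64 | $1,860.45
5 | $1,860.45 | $127.01 | $1,180.30 | $807.16
6 | $807.16 | $127.01 | $934.17 | $0.00
Total paid: $4,859.07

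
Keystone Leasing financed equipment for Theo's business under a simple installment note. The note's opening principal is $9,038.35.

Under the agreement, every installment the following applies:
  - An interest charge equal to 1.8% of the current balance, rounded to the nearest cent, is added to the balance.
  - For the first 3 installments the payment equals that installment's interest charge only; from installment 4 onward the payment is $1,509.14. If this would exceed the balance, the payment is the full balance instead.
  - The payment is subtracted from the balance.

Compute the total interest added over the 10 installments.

Installment 1: $9,038.35 +$162.69 interest = $9,201.04; pay $162.69 → $9,038.35
Installment 2: $9,038.35 +$162.69 interest = $9,201.04; pay $162.69 → $9,038.35
Installment 3: $9,038.35 +$162.69 interest = $9,201.04; pay $162.69 → $9,038.35
Installment 4: $9,038.35 +$162.69 interest = $9,201.04; pay $1,509.14 → $7,691.90
Installment 5: $7,691.90 +$138.45 interest = $7,830.35; pay $1,509.14 → $6,321.21
Installment 6: $6,321.21 +$113.78 interest = $6,434.99; pay $1,509.14 → $4,925.85
Installment 7: $4,925.85 +$88.67 interest = $5,014.52; pay $1,509.14 → $3,505.38
Installment 8: $3,505.38 +$63.10 interest = $3,568.48; pay $1,509.14 → $2,059.34
Installment 9: $2,059.34 +$37.07 interest = $2,096.41; pay $1,509.14 → $587.27
Installment 10: $587.27 +$10.57 interest = $597.84; pay $597.84 → $0.00
Total interest: $162.69 + $162.69 + $162.69 + $162.69 + $138.45 + $113.78 + $88.67 + $63.10 + $37.07 + $10.57 = $1,102.40

$1,102.40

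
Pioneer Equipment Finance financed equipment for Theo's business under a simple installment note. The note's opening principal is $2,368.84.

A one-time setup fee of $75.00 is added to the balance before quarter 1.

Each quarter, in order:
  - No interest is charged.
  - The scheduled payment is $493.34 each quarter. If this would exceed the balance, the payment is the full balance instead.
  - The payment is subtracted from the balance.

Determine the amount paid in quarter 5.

Quarter 1: $2,443.84 − $493.34 → $1,950.50
Quarter 2: $1,950.50 − $493.34 → $1,457.16
Quarter 3: $1,457.16 − $493.34 → $963.82
Quarter 4: $963.82 − $493.34 → $470.48
Quarter 5: $470.48 − $470.48 → $0.00

$470.48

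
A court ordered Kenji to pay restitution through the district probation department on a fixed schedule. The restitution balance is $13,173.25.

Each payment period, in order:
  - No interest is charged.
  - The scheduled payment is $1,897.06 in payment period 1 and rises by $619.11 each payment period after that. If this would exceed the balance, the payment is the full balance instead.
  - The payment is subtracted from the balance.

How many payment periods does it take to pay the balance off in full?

Payment period 1: opening $13,173.25; payment $1,897.06; balance $11,276.19
Payment period 2: opening $11,276.19; payment $2,516.17; balance $8,760.02
Payment period 3: opening $8,760.02; payment $3,135.28; balance $5,624.74
Payment period 4: opening $5,624.74; payment $3,754.39; balance $1,870.35
Payment period 5: opening $1,870.35; payment $1,870.35; balance $0.00
Balance reaches $0.00 in payment period 5.

5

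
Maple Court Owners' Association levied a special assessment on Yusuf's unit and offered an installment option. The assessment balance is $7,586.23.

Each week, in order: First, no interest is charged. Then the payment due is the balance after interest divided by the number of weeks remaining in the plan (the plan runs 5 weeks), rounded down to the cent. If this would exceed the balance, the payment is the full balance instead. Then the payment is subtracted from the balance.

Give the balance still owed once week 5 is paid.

Week 1: opening $7,586.23; payment $1,517.24; balance $6,068.99
Week 2: opening $6,068.99; payment $1,517.24; balance $4,551.75
Week 3: opening $4,551.75; payment $1,517.25; balance $3,034.50
Week 4: opening $3,034.50; payment $1,517.25; balance $1,517.25
Week 5: opening $1,517.25; payment $1,517.25; balance $0.00

$0.00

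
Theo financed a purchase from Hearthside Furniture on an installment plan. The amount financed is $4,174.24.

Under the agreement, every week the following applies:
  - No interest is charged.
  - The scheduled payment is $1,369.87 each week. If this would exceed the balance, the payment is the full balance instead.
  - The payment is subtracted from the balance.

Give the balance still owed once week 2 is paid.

$1,434.50

# | Opening | Payment | End bal
1 | $4,174.24 | $1,369.87 | $2,804.37
2 | $2,804.37 | $1,369.87 | $1,434.50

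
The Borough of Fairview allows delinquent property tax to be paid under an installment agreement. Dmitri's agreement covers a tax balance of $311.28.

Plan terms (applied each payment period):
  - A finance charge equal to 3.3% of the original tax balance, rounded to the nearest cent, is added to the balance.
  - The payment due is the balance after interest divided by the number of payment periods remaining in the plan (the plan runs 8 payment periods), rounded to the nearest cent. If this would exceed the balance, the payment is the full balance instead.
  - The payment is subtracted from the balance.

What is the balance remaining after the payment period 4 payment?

$181.71

Payment period 1: opening $311.28; interest $10.27 → $321.55; payment $40.19; balance $281.36
Payment period 2: opening $281.36; interest $10.27 → $291.63; payment $41.66; balance $249.97
Payment period 3: opening $249.97; interest $10.27 → $260.24; payment $43.37; balance $216.87
Payment period 4: opening $216.87; interest $10.27 → $227.14; payment $45.43; balance $181.71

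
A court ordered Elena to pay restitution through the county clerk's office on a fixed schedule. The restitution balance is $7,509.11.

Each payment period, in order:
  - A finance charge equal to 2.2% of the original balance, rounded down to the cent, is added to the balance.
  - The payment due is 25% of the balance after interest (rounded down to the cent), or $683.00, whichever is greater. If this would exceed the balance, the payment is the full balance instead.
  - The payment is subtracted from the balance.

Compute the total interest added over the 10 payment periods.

$1,652.00

# | Opening | Interest | Payment | End bal
1 | $7,509.11 | $165.20 | $1,918.57 | $5,755.74
2 | $5,755.74 | $165.20 | $1,480.23 | $4,440.71
3 | $4,440.71 | $165.20 | $1,151.47 | $3,454.44
4 | $3,454.44 | $165.20 | $904.91 | $2,714.73
5 | $2,714.73 | $165.20 | $719.98 | $2,159.95
6 | $2,159.95 | $165.20 | $683.00 | $1,642.15
7 | $1,642.15 | $165.20 | $683.00 | $1,124.35
8 | $1,124.35 | $165.20 | $683.00 | $606.55
9 | $606.55 | $165.20 | $683.00 | $88.75
10 | $88.75 | $165.20 | $253.95 | $0.00
Total interest: $165.20 + $165.20 + $165.20 + $165.20 + $165.20 + $165.20 + $165.20 + $165.20 + $165.20 + $165.20 = $1,652.00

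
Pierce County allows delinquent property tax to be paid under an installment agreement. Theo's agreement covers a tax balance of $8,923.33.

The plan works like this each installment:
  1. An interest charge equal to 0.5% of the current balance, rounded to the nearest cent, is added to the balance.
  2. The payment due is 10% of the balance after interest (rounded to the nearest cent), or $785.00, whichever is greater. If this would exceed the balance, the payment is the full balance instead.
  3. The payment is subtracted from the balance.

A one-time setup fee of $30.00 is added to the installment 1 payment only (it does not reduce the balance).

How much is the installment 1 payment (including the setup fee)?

Installment 1: opening $8,923.33; interest $44.62 → $8,967.95; payment $896.80 (+ $30.00 fee); balance $8,071.15

$926.80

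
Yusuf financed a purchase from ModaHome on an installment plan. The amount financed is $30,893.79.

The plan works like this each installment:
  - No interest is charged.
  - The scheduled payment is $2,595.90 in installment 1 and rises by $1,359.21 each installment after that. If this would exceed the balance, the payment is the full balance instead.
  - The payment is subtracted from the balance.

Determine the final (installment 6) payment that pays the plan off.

$4,322.19

Installment 1: $30,893.79 − $2,595.90 → $28,297.89
Installment 2: $28,297.89 − $3,955.11 → $24,342.78
Installment 3: $24,342.78 − $5,314.32 → $19,028.46
Installment 4: $19,028.46 − $6,673.53 → $12,354.93
Installment 5: $12,354.93 − $8,032.74 → $4,322.19
Installment 6: $4,322.19 − $4,322.19 → $0.00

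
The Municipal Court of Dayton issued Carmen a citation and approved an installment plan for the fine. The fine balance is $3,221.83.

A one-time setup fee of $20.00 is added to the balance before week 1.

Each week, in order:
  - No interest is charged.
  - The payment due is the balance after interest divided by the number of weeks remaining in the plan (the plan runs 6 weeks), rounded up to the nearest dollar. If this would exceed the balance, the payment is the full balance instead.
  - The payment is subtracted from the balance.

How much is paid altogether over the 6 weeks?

Week 1: opening $3,241.83; payment $541.00; balance $2,700.83
Week 2: opening $2,700.83; payment $541.00; balance $2,159.83
Week 3: opening $2,159.83; payment $540.00; balance $1,619.83
Week 4: opening $1,619.83; payment $540.00; balance $1,079.83
Week 5: opening $1,079.83; payment $540.00; balance $539.83
Week 6: opening $539.83; payment $539.83; balance $0.00
Total paid: $3,241.83

$3,241.83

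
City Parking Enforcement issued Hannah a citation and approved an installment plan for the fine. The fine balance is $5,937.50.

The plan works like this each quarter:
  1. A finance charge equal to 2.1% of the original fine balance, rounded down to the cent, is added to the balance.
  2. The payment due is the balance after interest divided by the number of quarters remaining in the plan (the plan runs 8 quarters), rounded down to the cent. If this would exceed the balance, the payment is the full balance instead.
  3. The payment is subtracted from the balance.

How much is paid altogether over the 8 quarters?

$6,934.94

# | Opening | Interest | Payment | End bal
1 | $5,937.50 | $124.68 | $757.77 | $5,304.41
2 | $5,304.41 | $124.68 | $775.58 | $4,653.51
3 | $4,653.51 | $124.68 | $796.36 | $3,981.83
4 | $3,981.83 | $124.68 | $821.30 | $3,285.21
5 | $3,285.21 | $124.68 | $852.47 | $2,557.42
6 | $2,557.42 | $124.68 | $894.03 | $1,788.07
7 | $1,788.07 | $124.68 | $956.37 | $956.38
8 | $956.38 | $124.68 | $1,081.06 | $0.00
Total paid: $6,934.94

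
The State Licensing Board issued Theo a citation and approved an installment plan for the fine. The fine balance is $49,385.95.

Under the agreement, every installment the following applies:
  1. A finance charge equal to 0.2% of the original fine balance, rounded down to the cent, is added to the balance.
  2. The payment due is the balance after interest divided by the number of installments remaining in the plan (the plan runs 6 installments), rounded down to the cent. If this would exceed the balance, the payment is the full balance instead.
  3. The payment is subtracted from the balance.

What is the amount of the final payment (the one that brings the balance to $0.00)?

Installment 1: $49,385.95 +$98.77 interest = $49,484.72; pay $8,247.45 → $41,237.27
Installment 2: $41,237.27 +$98.77 interest = $41,336.04; pay $8,267.20 → $33,068.84
Installment 3: $33,068.84 +$98.77 interest = $33,167.61; pay $8,291.90 → $24,875.71
Installment 4: $24,875.71 +$98.77 interest = $24,974.48; pay $8,324.82 → $16,649.66
Installment 5: $16,649.66 +$98.77 interest = $16,748.43; pay $8,374.21 → $8,374.22
Installment 6: $8,374.22 +$98.77 interest = $8,472.99; pay $8,472.99 → $0.00

$8,472.99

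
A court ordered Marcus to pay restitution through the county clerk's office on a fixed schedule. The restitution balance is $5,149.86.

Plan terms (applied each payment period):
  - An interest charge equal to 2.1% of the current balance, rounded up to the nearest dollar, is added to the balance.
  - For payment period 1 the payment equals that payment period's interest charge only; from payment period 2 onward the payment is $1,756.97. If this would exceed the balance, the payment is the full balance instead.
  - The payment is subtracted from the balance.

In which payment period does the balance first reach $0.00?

5

Payment period 1: opening $5,149.86; interest $109.00 → $5,258.86; payment $109.00; balance $5,149.86
Payment period 2: opening $5,149.86; interest $109.00 → $5,258.86; payment $1,756.97; balance $3,501.89
Payment period 3: opening $3,501.89; interest $74.00 → $3,575.89; payment $1,756.97; balance $1,818.92
Payment period 4: opening $1,818.92; interest $39.00 → $1,857.92; payment $1,756.97; balance $100.95
Payment period 5: opening $100.95; interest $3.00 → $103.95; payment $103.95; balance $0.00
Balance reaches $0.00 in payment period 5.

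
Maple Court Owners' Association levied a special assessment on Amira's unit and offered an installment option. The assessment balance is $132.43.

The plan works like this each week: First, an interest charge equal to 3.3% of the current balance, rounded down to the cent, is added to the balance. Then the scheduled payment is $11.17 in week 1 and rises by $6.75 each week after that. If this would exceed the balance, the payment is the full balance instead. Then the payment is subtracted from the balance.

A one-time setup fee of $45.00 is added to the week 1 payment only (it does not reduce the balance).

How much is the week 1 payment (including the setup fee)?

# | Opening | Interest | Payment | Fee | End bal
1 | $132.43 | $4.37 | $11.17 | $45.00 | $125.63

$56.17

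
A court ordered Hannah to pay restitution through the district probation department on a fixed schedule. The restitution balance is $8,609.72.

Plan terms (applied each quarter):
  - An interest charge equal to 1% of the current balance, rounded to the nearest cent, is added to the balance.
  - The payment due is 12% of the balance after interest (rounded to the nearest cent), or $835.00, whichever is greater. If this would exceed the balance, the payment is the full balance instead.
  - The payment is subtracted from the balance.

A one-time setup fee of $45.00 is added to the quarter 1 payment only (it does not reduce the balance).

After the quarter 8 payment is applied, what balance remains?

$2,082.86

# | Opening | Interest | Payment | Fee | End bal
1 | $8,609.72 | $86.10 | $1,043.50 | $45.00 | $7,652.32
2 | $7,652.32 | $76.52 | $927.46 | — | $6,801.38
3 | $6,801.38 | $68.01 | $835.00 | — | $6,034.39
4 | $6,034.39 | $60.34 | $835.00 | — | $5,259.73
5 | $5,259.73 | $52.60 | $835.00 | — | $4,477.33
6 | $4,477.33 | $44.77 | $835.00 | — | $3,687.10
7 | $3,687.10 | $36.87 | $835.00 | — | $2,888.97
8 | $2,888.97 | $28.89 | $835.00 | — | $2,082.86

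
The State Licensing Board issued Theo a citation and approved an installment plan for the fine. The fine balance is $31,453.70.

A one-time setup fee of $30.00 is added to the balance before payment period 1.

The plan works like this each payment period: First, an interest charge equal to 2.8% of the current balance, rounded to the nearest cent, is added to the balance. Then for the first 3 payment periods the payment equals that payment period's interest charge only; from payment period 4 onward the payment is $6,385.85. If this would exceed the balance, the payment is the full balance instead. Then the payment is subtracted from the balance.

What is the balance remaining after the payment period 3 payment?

Payment period 1: opening $31,483.70; interest $881.54 → $32,365.24; payment $881.54; balance $31,483.70
Payment period 2: opening $31,483.70; interest $881.54 → $32,365.24; payment $881.54; balance $31,483.70
Payment period 3: opening $31,483.70; interest $881.54 → $32,365.24; payment $881.54; balance $31,483.70

$31,483.70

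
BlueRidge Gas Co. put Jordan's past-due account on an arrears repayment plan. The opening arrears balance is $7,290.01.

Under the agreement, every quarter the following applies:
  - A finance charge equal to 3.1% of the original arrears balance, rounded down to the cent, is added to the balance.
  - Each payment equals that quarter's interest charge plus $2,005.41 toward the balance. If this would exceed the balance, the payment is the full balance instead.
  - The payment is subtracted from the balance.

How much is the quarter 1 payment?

$2,231.40

Quarter 1: $7,290.01 +$225.99 interest = $7,516.00; pay $2,231.40 → $5,284.60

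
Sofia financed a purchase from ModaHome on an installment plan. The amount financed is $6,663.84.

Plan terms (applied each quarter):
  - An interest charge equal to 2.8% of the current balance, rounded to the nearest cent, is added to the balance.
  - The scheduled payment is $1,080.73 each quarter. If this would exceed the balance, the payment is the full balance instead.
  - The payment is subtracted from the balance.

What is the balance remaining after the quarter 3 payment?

Quarter 1: opening $6,663.84; interest $186.59 → $6,850.43; payment $1,080.73; balance $5,769.70
Quarter 2: opening $5,769.70; interest $161.55 → $5,931.25; payment $1,080.73; balance $4,850.52
Quarter 3: opening $4,850.52; interest $135.81 → $4,986.33; payment $1,080.73; balance $3,905.60

$3,905.60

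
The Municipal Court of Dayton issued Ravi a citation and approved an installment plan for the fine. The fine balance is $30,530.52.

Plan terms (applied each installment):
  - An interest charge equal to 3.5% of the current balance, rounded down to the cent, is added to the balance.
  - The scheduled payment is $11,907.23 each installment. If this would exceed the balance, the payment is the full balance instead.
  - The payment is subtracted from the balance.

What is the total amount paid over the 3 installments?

Installment 1: opening $30,530.52; interest $1,068.56 → $31,599.08; payment $11,907.23; balance $19,691.85
Installment 2: opening $19,691.85; interest $689.21 → $20,381.06; payment $11,907.23; balance $8,473.83
Installment 3: opening $8,473.83; interest $296.58 → $8,770.41; payment $8,770.41; balance $0.00
Total paid: $32,584.87

$32,584.87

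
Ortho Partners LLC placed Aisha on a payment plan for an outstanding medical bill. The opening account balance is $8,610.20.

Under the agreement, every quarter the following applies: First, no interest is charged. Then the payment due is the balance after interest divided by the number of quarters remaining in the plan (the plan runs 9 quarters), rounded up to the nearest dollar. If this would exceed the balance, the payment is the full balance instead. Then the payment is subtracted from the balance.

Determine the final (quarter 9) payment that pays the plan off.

$955.20

Quarter 1: opening $8,610.20; payment $957.00; balance $7,653.20
Quarter 2: opening $7,653.20; payment $957.00; balance $6,696.20
Quarter 3: opening $6,696.20; payment $957.00; balance $5,739.20
Quarter 4: opening $5,739.20; payment $957.00; balance $4,782.20
Quarter 5: opening $4,782.20; payment $957.00; balance $3,825.20
Quarter 6: opening $3,825.20; payment $957.00; balance $2,868.20
Quarter 7: opening $2,868.20; payment $957.00; balance $1,911.20
Quarter 8: opening $1,911.20; payment $956.00; balance $955.20
Quarter 9: opening $955.20; payment $955.20; balance $0.00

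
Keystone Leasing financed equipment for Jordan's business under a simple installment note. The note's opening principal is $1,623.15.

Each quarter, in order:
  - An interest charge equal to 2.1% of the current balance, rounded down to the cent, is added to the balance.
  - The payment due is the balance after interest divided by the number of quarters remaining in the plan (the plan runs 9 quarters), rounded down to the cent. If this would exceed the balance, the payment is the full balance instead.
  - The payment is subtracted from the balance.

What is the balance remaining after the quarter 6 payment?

$612.90

Quarter 1: opening $1,623.15; interest $34.08 → $1,657.23; payment $184.13; balance $1,473.10
Quarter 2: opening $1,473.10; interest $30.93 → $1,504.03; payment $188.00; balance $1,316.03
Quarter 3: opening $1,316.03; interest $27.63 → $1,343.66; payment $191.95; balance $1,151.71
Quarter 4: opening $1,151.71; interest $24.18 → $1,175.89; payment $195.98; balance $979.91
Quarter 5: opening $979.91; interest $20.57 → $1,000.48; payment $200.09; balance $800.39
Quarter 6: opening $800.39; interest $16.80 → $817.19; payment $204.29; balance $612.90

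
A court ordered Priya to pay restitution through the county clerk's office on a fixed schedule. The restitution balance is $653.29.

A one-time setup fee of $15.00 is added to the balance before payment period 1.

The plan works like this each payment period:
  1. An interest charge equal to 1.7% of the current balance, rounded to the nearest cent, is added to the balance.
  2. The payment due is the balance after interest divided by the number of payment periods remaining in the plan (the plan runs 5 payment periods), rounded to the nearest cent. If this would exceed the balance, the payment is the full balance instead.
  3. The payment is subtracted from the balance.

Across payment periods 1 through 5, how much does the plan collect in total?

Payment period 1: $668.29 +$11.36 interest = $679.65; pay $135.93 → $543.72
Payment period 2: $543.72 +$9.24 interest = $552.96; pay $138.24 → $414.72
Payment period 3: $414.72 +$7.05 interest = $421.77; pay $140.59 → $281.18
Payment period 4: $281.18 +$4.78 interest = $285.96; pay $142.98 → $142.98
Payment period 5: $142.98 +$2.43 interest = $145.41; pay $145.41 → $0.00
Total paid: $703.15

$703.15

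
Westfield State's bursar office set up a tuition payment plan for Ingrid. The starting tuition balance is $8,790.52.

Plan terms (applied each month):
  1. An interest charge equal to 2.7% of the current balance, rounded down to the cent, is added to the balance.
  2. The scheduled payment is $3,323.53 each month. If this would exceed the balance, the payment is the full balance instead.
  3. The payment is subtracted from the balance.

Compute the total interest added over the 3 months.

Month 1: $8,790.52 +$237.34 interest = $9,027.86; pay $3,323.53 → $5,704.33
Month 2: $5,704.33 +$154.01 interest = $5,858.34; pay $3,323.53 → $2,534.81
Month 3: $2,534.81 +$68.43 interest = $2,603.24; pay $2,603.24 → $0.00
Total interest: $237.34 + $154.01 + $68.43 = $459.78

$459.78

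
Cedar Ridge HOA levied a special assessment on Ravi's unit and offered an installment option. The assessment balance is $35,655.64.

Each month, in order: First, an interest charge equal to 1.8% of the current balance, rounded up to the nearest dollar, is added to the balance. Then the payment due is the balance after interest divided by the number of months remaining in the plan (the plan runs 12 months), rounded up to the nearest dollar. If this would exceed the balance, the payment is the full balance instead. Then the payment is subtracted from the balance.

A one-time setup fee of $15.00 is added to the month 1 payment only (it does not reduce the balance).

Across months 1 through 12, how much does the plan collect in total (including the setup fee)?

$40,135.64

Month 1: opening $35,655.64; interest $642.00 → $36,297.64; payment $3,025.00 (+ $15.00 fee); balance $33,272.64
Month 2: opening $33,272.64; interest $599.00 → $33,871.64; payment $3,080.00; balance $30,791.64
Month 3: opening $30,791.64; interest $555.00 → $31,346.64; payment $3,135.00; balance $28,211.64
Month 4: opening $28,211.64; interest $508.00 → $28,719.64; payment $3,192.00; balance $25,527.64
Month 5: opening $25,527.64; interest $460.00 → $25,987.64; payment $3,249.00; balance $22,738.64
Month 6: opening $22,738.64; interest $410.00 → $23,148.64; payment $3,307.00; balance $19,841.64
Month 7: opening $19,841.64; interest $358.00 → $20,199.64; payment $3,367.00; balance $16,832.64
Month 8: opening $16,832.64; interest $303.00 → $17,135.64; payment $3,428.00; balance $13,707.64
Month 9: opening $13,707.64; interest $247.00 → $13,954.64; payment $3,489.00; balance $10,465.64
Month 10: opening $10,465.64; interest $189.00 → $10,654.64; payment $3,552.00; balance $7,102.64
Month 11: opening $7,102.64; interest $128.00 → $7,230.64; payment $3,616.00; balance $3,614.64
Month 12: opening $3,614.64; interest $66.00 → $3,680.64; payment $3,680.64; balance $0.00
Total paid: $40,135.64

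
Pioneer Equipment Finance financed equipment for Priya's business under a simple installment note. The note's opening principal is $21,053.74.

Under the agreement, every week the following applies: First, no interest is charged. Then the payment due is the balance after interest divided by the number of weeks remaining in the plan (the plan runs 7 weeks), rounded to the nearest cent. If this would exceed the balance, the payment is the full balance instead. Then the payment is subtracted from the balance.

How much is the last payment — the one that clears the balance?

Week 1: opening $21,053.74; payment $3,007.68; balance $18,046.06
Week 2: opening $18,046.06; payment $3,007.68; balance $15,038.38
Week 3: opening $15,038.38; payment $3,007.68; balance $12,030.70
Week 4: opening $12,030.70; payment $3,007.68; balance $9,023.02
Week 5: opening $9,023.02; payment $3,007.67; balance $6,015.35
Week 6: opening $6,015.35; payment $3,007.68; balance $3,007.67
Week 7: opening $3,007.67; payment $3,007.67; balance $0.00

$3,007.67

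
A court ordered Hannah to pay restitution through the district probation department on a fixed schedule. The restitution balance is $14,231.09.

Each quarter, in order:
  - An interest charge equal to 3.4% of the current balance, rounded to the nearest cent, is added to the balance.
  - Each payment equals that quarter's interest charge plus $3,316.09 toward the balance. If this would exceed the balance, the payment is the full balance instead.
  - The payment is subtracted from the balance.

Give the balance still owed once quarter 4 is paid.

$966.73

Quarter 1: $14,231.09 +$483.86 interest = $14,714.95; pay $3,799.95 → $10,915.00
Quarter 2: $10,915.00 +$371.11 interest = $11,286.11; pay $3,687.20 → $7,598.91
Quarter 3: $7,598.91 +$258.36 interest = $7,857.27; pay $3,574.45 → $4,282.82
Quarter 4: $4,282.82 +$145.62 interest = $4,428.44; pay $3,461.71 → $966.73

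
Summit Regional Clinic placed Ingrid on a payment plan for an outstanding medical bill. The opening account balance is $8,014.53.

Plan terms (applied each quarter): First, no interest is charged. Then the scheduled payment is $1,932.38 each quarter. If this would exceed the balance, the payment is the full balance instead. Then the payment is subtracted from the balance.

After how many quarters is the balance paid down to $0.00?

5

Quarter 1: opening $8,014.53; payment $1,932.38; balance $6,082.15
Quarter 2: opening $6,082.15; payment $1,932.38; balance $4,149.77
Quarter 3: opening $4,149.77; payment $1,932.38; balance $2,217.39
Quarter 4: opening $2,217.39; payment $1,932.38; balance $285.01
Quarter 5: opening $285.01; payment $285.01; balance $0.00
Balance reaches $0.00 in quarter 5.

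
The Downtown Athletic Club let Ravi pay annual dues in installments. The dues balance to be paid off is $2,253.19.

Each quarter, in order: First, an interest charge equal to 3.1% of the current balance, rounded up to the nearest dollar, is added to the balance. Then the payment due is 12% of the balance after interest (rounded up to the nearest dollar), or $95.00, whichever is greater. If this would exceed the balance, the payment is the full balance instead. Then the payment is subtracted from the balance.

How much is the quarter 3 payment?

$230.00

Quarter 1: opening $2,253.19; interest $70.00 → $2,323.19; payment $279.00; balance $2,044.19
Quarter 2: opening $2,044.19; interest $64.00 → $2,108.19; payment $253.00; balance $1,855.19
Quarter 3: opening $1,855.19; interest $58.00 → $1,913.19; payment $230.00; balance $1,683.19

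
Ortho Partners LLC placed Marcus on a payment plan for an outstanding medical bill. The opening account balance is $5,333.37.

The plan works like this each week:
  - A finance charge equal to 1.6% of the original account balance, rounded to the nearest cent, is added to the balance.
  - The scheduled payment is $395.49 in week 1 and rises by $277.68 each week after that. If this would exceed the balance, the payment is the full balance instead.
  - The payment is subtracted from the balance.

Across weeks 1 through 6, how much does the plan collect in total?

Week 1: $5,333.37 +$85.33 interest = $5,418.70; pay $395.49 → $5,023.21
Week 2: $5,023.21 +$85.33 interest = $5,108.54; pay $673.17 → $4,435.37
Week 3: $4,435.37 +$85.33 interest = $4,520.70; pay $950.85 → $3,569.85
Week 4: $3,569.85 +$85.33 interest = $3,655.18; pay $1,228.53 → $2,426.65
Week 5: $2,426.65 +$85.33 interest = $2,511.98; pay $1,506.21 → $1,005.77
Week 6: $1,005.77 +$85.33 interest = $1,091.10; pay $1,091.10 → $0.00
Total paid: $5,845.35

$5,845.35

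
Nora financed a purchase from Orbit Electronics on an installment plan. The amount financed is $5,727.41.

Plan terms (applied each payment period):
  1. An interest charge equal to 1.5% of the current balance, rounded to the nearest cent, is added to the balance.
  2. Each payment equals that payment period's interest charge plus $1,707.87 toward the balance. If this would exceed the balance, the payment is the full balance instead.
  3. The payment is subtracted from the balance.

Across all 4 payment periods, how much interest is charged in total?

$189.94

Payment period 1: $5,727.41 +$85.91 interest = $5,813.32; pay $1,793.78 → $4,019.54
Payment period 2: $4,019.54 +$60.29 interest = $4,079.83; pay $1,768.16 → $2,311.67
Payment period 3: $2,311.67 +$34.68 interest = $2,346.35; pay $1,742.55 → $603.80
Payment period 4: $603.80 +$9.06 interest = $612.86; pay $612.86 → $0.00
Total interest: $85.91 + $60.29 + $34.68 + $9.06 = $189.94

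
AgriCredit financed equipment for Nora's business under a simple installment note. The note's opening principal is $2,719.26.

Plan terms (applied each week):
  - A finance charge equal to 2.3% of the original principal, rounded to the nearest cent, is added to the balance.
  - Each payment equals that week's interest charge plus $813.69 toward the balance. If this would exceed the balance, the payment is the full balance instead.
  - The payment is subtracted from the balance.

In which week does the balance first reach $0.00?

Week 1: $2,719.26 +$62.54 interest = $2,781.80; pay $876.23 → $1,905.57
Week 2: $1,905.57 +$62.54 interest = $1,968.11; pay $876.23 → $1,091.88
Week 3: $1,091.88 +$62.54 interest = $1,154.42; pay $876.23 → $278.19
Week 4: $278.19 +$62.54 interest = $340.73; pay $340.73 → $0.00
Balance reaches $0.00 in week 4.

4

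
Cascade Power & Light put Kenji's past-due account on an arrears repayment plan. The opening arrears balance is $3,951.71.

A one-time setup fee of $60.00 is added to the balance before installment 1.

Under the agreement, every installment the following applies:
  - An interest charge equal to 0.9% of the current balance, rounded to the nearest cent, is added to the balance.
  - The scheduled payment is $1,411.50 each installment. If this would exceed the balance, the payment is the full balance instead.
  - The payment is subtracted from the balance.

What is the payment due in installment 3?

# | Opening | Interest | Payment | End bal
1 | $4,011.71 | $36.11 | $1,411.50 | $2,636.32
2 | $2,636.32 | $23.73 | $1,411.50 | $1,248.55
3 | $1,248.55 | $11.24 | $1,259.79 | $0.00

$1,259.79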